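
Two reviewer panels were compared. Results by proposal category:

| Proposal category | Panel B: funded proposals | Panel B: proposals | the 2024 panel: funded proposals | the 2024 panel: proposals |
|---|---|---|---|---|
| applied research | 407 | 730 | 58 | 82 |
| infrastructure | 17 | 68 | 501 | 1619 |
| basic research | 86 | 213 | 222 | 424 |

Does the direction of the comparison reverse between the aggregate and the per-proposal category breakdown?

Applied research: Panel B 407/730 = 55.8%, the 2024 panel 58/82 = 70.7% → the 2024 panel
Infrastructure: Panel B 17/68 = 25.0%, the 2024 panel 501/1619 = 30.9% → the 2024 panel
Basic research: Panel B 86/213 = 40.4%, the 2024 panel 222/424 = 52.4% → the 2024 panel
Overall: Panel B 510/1011 = 50.4%, the 2024 panel 781/2125 = 36.8% → Panel B
The 2024 panel wins each proposal group but Panel B wins overall — the comparison reverses. The 2024 panel's proposals skew toward infrastructure, which has a lower base rate.

Yes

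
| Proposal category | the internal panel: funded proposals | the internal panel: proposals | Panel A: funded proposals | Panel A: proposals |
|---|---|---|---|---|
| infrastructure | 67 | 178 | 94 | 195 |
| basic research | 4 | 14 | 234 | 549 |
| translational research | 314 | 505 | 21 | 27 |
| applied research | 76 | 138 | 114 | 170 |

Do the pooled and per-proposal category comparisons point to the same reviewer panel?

Infrastructure: the internal panel 67/178 = 37.6%, Panel A 94/195 = 48.2% → Panel A
Basic research: the internal panel 4/14 = 28.6%, Panel A 234/549 = 42.6% → Panel A
Translational research: the internal panel 314/505 = 62.2%, Panel A 21/27 = 77.8% → Panel A
Applied research: the internal panel 76/138 = 55.1%, Panel A 114/170 = 67.1% → Panel A
Overall: the internal panel 461/835 = 55.2%, Panel A 463/941 = 49.2% → the internal panel
Panel A wins each proposal group but the internal panel wins overall — the comparison reverses. Panel A's proposals skew toward basic research, which has a lower base rate.

No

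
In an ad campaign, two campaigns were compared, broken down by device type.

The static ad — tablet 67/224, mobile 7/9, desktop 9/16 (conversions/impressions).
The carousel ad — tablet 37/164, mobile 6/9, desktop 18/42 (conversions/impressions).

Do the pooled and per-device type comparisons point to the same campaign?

Tablet: the static ad 67/224 = 29.9%, the carousel ad 37/164 = 22.6% → the static ad
Mobile: the static ad 7/9 = 77.8%, the carousel ad 6/9 = 66.7% → the static ad
Desktop: the static ad 9/16 = 56.2%, the carousel ad 18/42 = 42.9% → the static ad
Overall: the static ad 83/249 = 33.3%, the carousel ad 61/215 = 28.4% → the static ad
The static ad wins overall and in every device group — no reversal.

Yes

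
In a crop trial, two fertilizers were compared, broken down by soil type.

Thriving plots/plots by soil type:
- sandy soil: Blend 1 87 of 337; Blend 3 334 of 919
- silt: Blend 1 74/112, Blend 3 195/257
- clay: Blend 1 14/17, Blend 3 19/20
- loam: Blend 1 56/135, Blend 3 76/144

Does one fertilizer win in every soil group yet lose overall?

Sandy soil: Blend 1 87/337 = 25.8%, Blend 3 334/919 = 36.3% → Blend 3
Silt: Blend 1 74/112 = 66.1%, Blend 3 195/257 = 75.9% → Blend 3
Clay: Blend 1 14/17 = 82.4%, Blend 3 19/20 = 95.0% → Blend 3
Loam: Blend 1 56/135 = 41.5%, Blend 3 76/144 = 52.8% → Blend 3
Overall: Blend 1 231/601 = 38.4%, Blend 3 624/1340 = 46.6% → Blend 3
Blend 3 wins overall and in every soil group — no reversal.

No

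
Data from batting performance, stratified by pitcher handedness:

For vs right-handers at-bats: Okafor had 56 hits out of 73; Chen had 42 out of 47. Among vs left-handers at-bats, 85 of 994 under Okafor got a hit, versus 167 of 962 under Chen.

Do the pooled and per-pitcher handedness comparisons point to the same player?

Yes

Vs right-handers: Okafor 56/73 = 76.7%, Chen 42/47 = 89.4% → Chen
Vs left-handers: Okafor 85/994 = 8.6%, Chen 167/962 = 17.4% → Chen
Overall: Okafor 141/1067 = 13.2%, Chen 209/1009 = 20.7% → Chen
Chen wins overall and in every pitcher group — no reversal.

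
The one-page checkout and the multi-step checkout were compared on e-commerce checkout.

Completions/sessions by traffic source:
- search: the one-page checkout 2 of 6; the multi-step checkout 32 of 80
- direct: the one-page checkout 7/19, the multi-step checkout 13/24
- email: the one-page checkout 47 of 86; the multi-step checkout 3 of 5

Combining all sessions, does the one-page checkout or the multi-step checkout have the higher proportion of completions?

Search: the one-page checkout 2/6 = 33.3%, the multi-step checkout 32/80 = 40.0% → the multi-step checkout
Direct: the one-page checkout 7/19 = 36.8%, the multi-step checkout 13/24 = 54.2% → the multi-step checkout
Email: the one-page checkout 47/86 = 54.7%, the multi-step checkout 3/5 = 60.0% → the multi-step checkout
Overall: the one-page checkout 56/111 = 50.5%, the multi-step checkout 48/109 = 44.0% → the one-page checkout
(The multi-step checkout wins every traffic group but the one-page checkout wins overall — the multi-step checkout's sessions skew toward the low-rate search group.)

the one-page checkout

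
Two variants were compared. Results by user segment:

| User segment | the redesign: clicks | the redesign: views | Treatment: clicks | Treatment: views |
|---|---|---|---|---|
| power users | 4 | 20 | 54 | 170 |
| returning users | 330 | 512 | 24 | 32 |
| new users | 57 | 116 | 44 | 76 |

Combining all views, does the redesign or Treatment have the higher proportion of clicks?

the redesign

Power users: the redesign 4/20 = 20.0%, Treatment 54/170 = 31.8% → Treatment
Returning users: the redesign 330/512 = 64.5%, Treatment 24/32 = 75.0% → Treatment
New users: the redesign 57/116 = 49.1%, Treatment 44/76 = 57.9% → Treatment
Overall: the redesign 391/648 = 60.3%, Treatment 122/278 = 43.9% → the redesign
(Treatment wins every user group but the redesign wins overall — Treatment's views skew toward the low-rate power users group.)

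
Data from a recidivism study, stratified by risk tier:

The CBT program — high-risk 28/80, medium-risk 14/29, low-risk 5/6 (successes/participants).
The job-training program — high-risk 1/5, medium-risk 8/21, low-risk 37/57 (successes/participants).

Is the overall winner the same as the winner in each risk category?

High-risk: the CBT program 28/80 = 35.0%, the job-training program 1/5 = 20.0% → the CBT program
Medium-risk: the CBT program 14/29 = 48.3%, the job-training program 8/21 = 38.1% → the CBT program
Low-risk: the CBT program 5/6 = 83.3%, the job-training program 37/57 = 64.9% → the CBT program
Overall: the CBT program 47/115 = 40.9%, the job-training program 46/83 = 55.4% → the job-training program
The CBT program wins each risk group but the job-training program wins overall — the comparison reverses. The CBT program's participants skew toward high-risk, which has a lower base rate.

No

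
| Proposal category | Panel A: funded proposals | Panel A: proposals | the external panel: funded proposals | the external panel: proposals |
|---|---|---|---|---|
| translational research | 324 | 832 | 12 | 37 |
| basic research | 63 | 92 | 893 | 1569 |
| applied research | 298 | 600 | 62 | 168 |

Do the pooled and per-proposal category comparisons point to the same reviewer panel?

No

Translational research: Panel A 324/832 = 38.9%, the external panel 12/37 = 32.4% → Panel A
Basic research: Panel A 63/92 = 68.5%, the external panel 893/1569 = 56.9% → Panel A
Applied research: Panel A 298/600 = 49.7%, the external panel 62/168 = 36.9% → Panel A
Overall: Panel A 685/1524 = 44.9%, the external panel 967/1774 = 54.5% → the external panel
Panel A wins each proposal group but the external panel wins overall — the comparison reverses. Panel A's proposals skew toward translational research, which has a lower base rate.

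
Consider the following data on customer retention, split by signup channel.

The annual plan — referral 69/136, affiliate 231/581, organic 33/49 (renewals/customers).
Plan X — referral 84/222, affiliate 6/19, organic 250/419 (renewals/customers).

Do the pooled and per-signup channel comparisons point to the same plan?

No

Referral: the annual plan 69/136 = 50.7%, Plan X 84/222 = 37.8% → the annual plan
Affiliate: the annual plan 231/581 = 39.8%, Plan X 6/19 = 31.6% → the annual plan
Organic: the annual plan 33/49 = 67.3%, Plan X 250/419 = 59.7% → the annual plan
Overall: the annual plan 333/766 = 43.5%, Plan X 340/660 = 51.5% → Plan X
The annual plan wins each signup group but Plan X wins overall — the comparison reverses. The annual plan's customers skew toward affiliate, which has a lower base rate.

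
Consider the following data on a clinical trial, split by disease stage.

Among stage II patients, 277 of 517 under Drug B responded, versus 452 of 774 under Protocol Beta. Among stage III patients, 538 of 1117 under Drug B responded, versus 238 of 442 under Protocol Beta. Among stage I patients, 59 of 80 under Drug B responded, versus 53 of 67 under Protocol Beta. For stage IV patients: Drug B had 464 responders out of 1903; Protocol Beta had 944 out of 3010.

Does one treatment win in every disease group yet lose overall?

Stage II: Drug B 277/517 = 53.6%, Protocol Beta 452/774 = 58.4% → Protocol Beta
Stage III: Drug B 538/1117 = 48.2%, Protocol Beta 238/442 = 53.8% → Protocol Beta
Stage I: Drug B 59/80 = 73.8%, Protocol Beta 53/67 = 79.1% → Protocol Beta
Stage IV: Drug B 464/1903 = 24.4%, Protocol Beta 944/3010 = 31.4% → Protocol Beta
Overall: Drug B 1338/3617 = 37.0%, Protocol Beta 1687/4293 = 39.3% → Protocol Beta
Protocol Beta wins overall and in every disease group — no reversal.

No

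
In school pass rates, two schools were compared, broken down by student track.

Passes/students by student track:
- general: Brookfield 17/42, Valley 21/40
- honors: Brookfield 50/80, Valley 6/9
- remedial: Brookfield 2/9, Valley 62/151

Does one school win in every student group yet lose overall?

General: Brookfield 17/42 = 40.5%, Valley 21/40 = 52.5% → Valley
Honors: Brookfield 50/80 = 62.5%, Valley 6/9 = 66.7% → Valley
Remedial: Brookfield 2/9 = 22.2%, Valley 62/151 = 41.1% → Valley
Overall: Brookfield 69/131 = 52.7%, Valley 89/200 = 44.5% → Brookfield
Valley wins each student group but Brookfield wins overall — the comparison reverses. Valley's students skew toward remedial, which has a lower base rate.

Yes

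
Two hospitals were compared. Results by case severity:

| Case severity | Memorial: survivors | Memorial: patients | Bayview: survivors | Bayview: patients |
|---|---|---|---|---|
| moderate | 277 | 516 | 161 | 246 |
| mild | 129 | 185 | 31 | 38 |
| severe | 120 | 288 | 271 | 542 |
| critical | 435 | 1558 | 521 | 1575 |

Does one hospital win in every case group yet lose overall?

Moderate: Memorial 277/516 = 53.7%, Bayview 161/246 = 65.4% → Bayview
Mild: Memorial 129/185 = 69.7%, Bayview 31/38 = 81.6% → Bayview
Severe: Memorial 120/288 = 41.7%, Bayview 271/542 = 50.0% → Bayview
Critical: Memorial 435/1558 = 27.9%, Bayview 521/1575 = 33.1% → Bayview
Overall: Memorial 961/2547 = 37.7%, Bayview 984/2401 = 41.0% → Bayview
Bayview wins overall and in every case group — no reversal.

No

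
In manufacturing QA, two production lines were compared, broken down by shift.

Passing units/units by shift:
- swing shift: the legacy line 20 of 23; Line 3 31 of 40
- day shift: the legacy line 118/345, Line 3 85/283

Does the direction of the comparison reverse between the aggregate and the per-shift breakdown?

Swing shift: the legacy line 20/23 = 87.0%, Line 3 31/40 = 77.5% → the legacy line
Day shift: the legacy line 118/345 = 34.2%, Line 3 85/283 = 30.0% → the legacy line
Overall: the legacy line 138/368 = 37.5%, Line 3 116/323 = 35.9% → the legacy line
The legacy line wins overall and in every shift group — no reversal.

No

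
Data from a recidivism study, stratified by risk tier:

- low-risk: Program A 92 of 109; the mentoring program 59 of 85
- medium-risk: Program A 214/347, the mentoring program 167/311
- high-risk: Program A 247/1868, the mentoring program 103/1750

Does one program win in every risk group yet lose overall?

No

Low-risk: Program A 92/109 = 84.4%, the mentoring program 59/85 = 69.4% → Program A
Medium-risk: Program A 214/347 = 61.7%, the mentoring program 167/311 = 53.7% → Program A
High-risk: Program A 247/1868 = 13.2%, the mentoring program 103/1750 = 5.9% → Program A
Overall: Program A 553/2324 = 23.8%, the mentoring program 329/2146 = 15.3% → Program A
Program A wins overall and in every risk group — no reversal.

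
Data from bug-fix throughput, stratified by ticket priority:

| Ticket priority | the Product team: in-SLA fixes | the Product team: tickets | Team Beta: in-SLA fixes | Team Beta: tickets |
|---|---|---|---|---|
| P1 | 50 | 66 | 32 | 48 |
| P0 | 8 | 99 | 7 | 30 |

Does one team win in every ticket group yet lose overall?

No

P1: the Product team 50/66 = 75.8%, Team Beta 32/48 = 66.7% → the Product team
P0: the Product team 8/99 = 8.1%, Team Beta 7/30 = 23.3% → Team Beta
Overall: the Product team 58/165 = 35.2%, Team Beta 39/78 = 50.0% → Team Beta
Neither sweeps: the Product team wins 1 of 2 groups, Team Beta wins 1. Team Beta wins overall but not every group — no Simpson reversal.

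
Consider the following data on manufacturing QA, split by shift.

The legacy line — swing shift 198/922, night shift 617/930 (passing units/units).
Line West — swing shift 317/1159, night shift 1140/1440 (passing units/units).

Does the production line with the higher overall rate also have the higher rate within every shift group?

Yes

Swing shift: the legacy line 198/922 = 21.5%, Line West 317/1159 = 27.4% → Line West
Night shift: the legacy line 617/930 = 66.3%, Line West 1140/1440 = 79.2% → Line West
Overall: the legacy line 815/1852 = 44.0%, Line West 1457/2599 = 56.1% → Line West
Line West wins overall and in every shift group — no reversal.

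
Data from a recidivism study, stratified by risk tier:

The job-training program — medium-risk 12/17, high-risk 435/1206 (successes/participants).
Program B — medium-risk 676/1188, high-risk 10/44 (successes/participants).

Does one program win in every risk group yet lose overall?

Yes

Medium-risk: the job-training program 12/17 = 70.6%, Program B 676/1188 = 56.9% → the job-training program
High-risk: the job-training program 435/1206 = 36.1%, Program B 10/44 = 22.7% → the job-training program
Overall: the job-training program 447/1223 = 36.5%, Program B 686/1232 = 55.7% → Program B
The job-training program wins each risk group but Program B wins overall — the comparison reverses. The job-training program's participants skew toward high-risk, which has a lower base rate.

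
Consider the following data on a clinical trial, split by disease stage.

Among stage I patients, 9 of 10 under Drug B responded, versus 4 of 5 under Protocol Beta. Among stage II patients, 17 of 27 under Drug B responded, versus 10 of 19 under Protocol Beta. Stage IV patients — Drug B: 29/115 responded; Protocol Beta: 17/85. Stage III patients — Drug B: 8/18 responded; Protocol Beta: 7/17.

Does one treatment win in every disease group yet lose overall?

Stage I: Drug B 9/10 = 90.0%, Protocol Beta 4/5 = 80.0% → Drug B
Stage II: Drug B 17/27 = 63.0%, Protocol Beta 10/19 = 52.6% → Drug B
Stage IV: Drug B 29/115 = 25.2%, Protocol Beta 17/85 = 20.0% → Drug B
Stage III: Drug B 8/18 = 44.4%, Protocol Beta 7/17 = 41.2% → Drug B
Overall: Drug B 63/170 = 37.1%, Protocol Beta 38/126 = 30.2% → Drug B
Drug B wins overall and in every disease group — no reversal.

No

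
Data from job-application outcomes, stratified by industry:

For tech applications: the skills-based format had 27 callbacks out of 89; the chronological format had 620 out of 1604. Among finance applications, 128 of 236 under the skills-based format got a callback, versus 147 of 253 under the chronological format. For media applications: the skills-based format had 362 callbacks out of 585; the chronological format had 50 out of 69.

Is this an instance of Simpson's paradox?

Tech: the skills-based format 27/89 = 30.3%, the chronological format 620/1604 = 38.7% → the chronological format
Finance: the skills-based format 128/236 = 54.2%, the chronological format 147/253 = 58.1% → the chronological format
Media: the skills-based format 362/585 = 61.9%, the chronological format 50/69 = 72.5% → the chronological format
Overall: the skills-based format 517/910 = 56.8%, the chronological format 817/1926 = 42.4% → the skills-based format
The chronological format wins each industry group but the skills-based format wins overall — the comparison reverses. The chronological format's applications skew toward tech, which has a lower base rate.

Yes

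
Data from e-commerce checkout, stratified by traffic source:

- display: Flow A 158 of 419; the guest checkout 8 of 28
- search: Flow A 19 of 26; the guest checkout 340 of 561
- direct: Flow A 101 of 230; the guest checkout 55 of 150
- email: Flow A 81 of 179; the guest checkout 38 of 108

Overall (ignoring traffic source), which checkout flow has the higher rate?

the guest checkout

Display: Flow A 158/419 = 37.7%, the guest checkout 8/28 = 28.6% → Flow A
Search: Flow A 19/26 = 73.1%, the guest checkout 340/561 = 60.6% → Flow A
Direct: Flow A 101/230 = 43.9%, the guest checkout 55/150 = 36.7% → Flow A
Email: Flow A 81/179 = 45.3%, the guest checkout 38/108 = 35.2% → Flow A
Overall: Flow A 359/854 = 42.0%, the guest checkout 441/847 = 52.1% → the guest checkout
(Flow A wins every traffic group but the guest checkout wins overall — Flow A's sessions skew toward the low-rate display group.)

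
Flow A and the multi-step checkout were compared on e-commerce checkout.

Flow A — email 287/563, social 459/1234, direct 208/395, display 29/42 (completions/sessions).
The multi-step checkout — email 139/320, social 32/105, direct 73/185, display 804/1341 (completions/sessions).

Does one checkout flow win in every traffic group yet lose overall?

Email: Flow A 287/563 = 51.0%, the multi-step checkout 139/320 = 43.4% → Flow A
Social: Flow A 459/1234 = 37.2%, the multi-step checkout 32/105 = 30.5% → Flow A
Direct: Flow A 208/395 = 52.7%, the multi-step checkout 73/185 = 39.5% → Flow A
Display: Flow A 29/42 = 69.0%, the multi-step checkout 804/1341 = 60.0% → Flow A
Overall: Flow A 983/2234 = 44.0%, the multi-step checkout 1048/1951 = 53.7% → the multi-step checkout
Flow A wins each traffic group but the multi-step checkout wins overall — the comparison reverses. Flow A's sessions skew toward social, which has a lower base rate.

Yes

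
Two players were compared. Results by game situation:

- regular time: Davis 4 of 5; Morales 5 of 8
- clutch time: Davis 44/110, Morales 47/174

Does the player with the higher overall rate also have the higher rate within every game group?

Yes

Regular time: Davis 4/5 = 80.0%, Morales 5/8 = 62.5% → Davis
Clutch time: Davis 44/110 = 40.0%, Morales 47/174 = 27.0% → Davis
Overall: Davis 48/115 = 41.7%, Morales 52/182 = 28.6% → Davis
Davis wins overall and in every game group — no reversal.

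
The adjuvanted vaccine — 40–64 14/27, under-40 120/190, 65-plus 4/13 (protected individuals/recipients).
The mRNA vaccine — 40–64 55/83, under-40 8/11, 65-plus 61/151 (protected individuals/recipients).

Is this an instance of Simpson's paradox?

40–64: the adjuvanted vaccine 14/27 = 51.9%, the mRNA vaccine 55/83 = 66.3% → the mRNA vaccine
Under-40: the adjuvanted vaccine 120/190 = 63.2%, the mRNA vaccine 8/11 = 72.7% → the mRNA vaccine
65-plus: the adjuvanted vaccine 4/13 = 30.8%, the mRNA vaccine 61/151 = 40.4% → the mRNA vaccine
Overall: the adjuvanted vaccine 138/230 = 60.0%, the mRNA vaccine 124/245 = 50.6% → the adjuvanted vaccine
The mRNA vaccine wins each age group but the adjuvanted vaccine wins overall — the comparison reverses. The mRNA vaccine's recipients skew toward 65-plus, which has a lower base rate.

Yes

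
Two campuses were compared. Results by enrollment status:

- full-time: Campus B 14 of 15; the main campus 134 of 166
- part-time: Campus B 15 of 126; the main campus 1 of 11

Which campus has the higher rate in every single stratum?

Campus B

Full-time: Campus B 14/15 = 93.3%, the main campus 134/166 = 80.7% → Campus B
Part-time: Campus B 15/126 = 11.9%, the main campus 1/11 = 9.1% → Campus B
Campus B has the higher rate in both groups.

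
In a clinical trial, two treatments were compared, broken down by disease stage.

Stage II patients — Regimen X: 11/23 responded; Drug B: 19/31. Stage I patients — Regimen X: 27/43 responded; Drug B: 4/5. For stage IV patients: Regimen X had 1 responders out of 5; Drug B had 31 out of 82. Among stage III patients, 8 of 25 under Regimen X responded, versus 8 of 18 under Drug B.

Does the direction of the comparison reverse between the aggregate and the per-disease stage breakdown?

Stage II: Regimen X 11/23 = 47.8%, Drug B 19/31 = 61.3% → Drug B
Stage I: Regimen X 27/43 = 62.8%, Drug B 4/5 = 80.0% → Drug B
Stage IV: Regimen X 1/5 = 20.0%, Drug B 31/82 = 37.8% → Drug B
Stage III: Regimen X 8/25 = 32.0%, Drug B 8/18 = 44.4% → Drug B
Overall: Regimen X 47/96 = 49.0%, Drug B 62/136 = 45.6% → Regimen X
Drug B wins each disease group but Regimen X wins overall — the comparison reverses. Drug B's patients skew toward stage IV, which has a lower base rate.

Yes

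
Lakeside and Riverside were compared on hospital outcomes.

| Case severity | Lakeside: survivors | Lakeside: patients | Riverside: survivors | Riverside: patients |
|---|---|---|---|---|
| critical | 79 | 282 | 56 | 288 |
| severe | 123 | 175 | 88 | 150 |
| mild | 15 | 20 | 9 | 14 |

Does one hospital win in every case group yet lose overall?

No

Critical: Lakeside 79/282 = 28.0%, Riverside 56/288 = 19.4% → Lakeside
Severe: Lakeside 123/175 = 70.3%, Riverside 88/150 = 58.7% → Lakeside
Mild: Lakeside 15/20 = 75.0%, Riverside 9/14 = 64.3% → Lakeside
Overall: Lakeside 217/477 = 45.5%, Riverside 153/452 = 33.8% → Lakeside
Lakeside wins overall and in every case group — no reversal.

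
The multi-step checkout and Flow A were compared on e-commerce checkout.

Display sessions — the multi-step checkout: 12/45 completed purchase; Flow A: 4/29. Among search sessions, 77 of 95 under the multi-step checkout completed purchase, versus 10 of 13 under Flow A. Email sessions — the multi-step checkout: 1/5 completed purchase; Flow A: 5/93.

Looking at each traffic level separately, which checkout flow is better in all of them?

Display: the multi-step checkout 12/45 = 26.7%, Flow A 4/29 = 13.8% → the multi-step checkout
Search: the multi-step checkout 77/95 = 81.1%, Flow A 10/13 = 76.9% → the multi-step checkout
Email: the multi-step checkout 1/5 = 20.0%, Flow A 5/93 = 5.4% → the multi-step checkout
The multi-step checkout has the higher rate in all 3 groups.

the multi-step checkout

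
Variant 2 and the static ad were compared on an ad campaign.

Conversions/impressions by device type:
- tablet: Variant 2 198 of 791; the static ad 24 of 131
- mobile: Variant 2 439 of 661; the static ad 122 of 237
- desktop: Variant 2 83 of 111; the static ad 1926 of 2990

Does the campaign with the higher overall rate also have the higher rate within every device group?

Tablet: Variant 2 198/791 = 25.0%, the static ad 24/131 = 18.3% → Variant 2
Mobile: Variant 2 439/661 = 66.4%, the static ad 122/237 = 51.5% → Variant 2
Desktop: Variant 2 83/111 = 74.8%, the static ad 1926/2990 = 64.4% → Variant 2
Overall: Variant 2 720/1563 = 46.1%, the static ad 2072/3358 = 61.7% → the static ad
Variant 2 wins each device group but the static ad wins overall — the comparison reverses. Variant 2's impressions skew toward tablet, which has a lower base rate.

No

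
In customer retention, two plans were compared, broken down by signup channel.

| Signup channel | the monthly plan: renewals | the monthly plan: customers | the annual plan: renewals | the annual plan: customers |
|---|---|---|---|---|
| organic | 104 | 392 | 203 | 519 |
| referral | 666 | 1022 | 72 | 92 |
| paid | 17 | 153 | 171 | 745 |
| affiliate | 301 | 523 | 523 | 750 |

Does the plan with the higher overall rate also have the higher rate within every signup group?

Organic: the monthly plan 104/392 = 26.5%, the annual plan 203/519 = 39.1% → the annual plan
Referral: the monthly plan 666/1022 = 65.2%, the annual plan 72/92 = 78.3% → the annual plan
Paid: the monthly plan 17/153 = 11.1%, the annual plan 171/745 = 23.0% → the annual plan
Affiliate: the monthly plan 301/523 = 57.6%, the annual plan 523/750 = 69.7% → the annual plan
Overall: the monthly plan 1088/2090 = 52.1%, the annual plan 969/2106 = 46.0% → the monthly plan
The annual plan wins each signup group but the monthly plan wins overall — the comparison reverses. The annual plan's customers skew toward paid, which has a lower base rate.

No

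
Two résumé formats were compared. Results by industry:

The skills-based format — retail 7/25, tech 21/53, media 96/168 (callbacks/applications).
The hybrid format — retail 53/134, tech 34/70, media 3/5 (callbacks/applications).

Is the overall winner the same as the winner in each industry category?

Retail: the skills-based format 7/25 = 28.0%, the hybrid format 53/134 = 39.6% → the hybrid format
Tech: the skills-based format 21/53 = 39.6%, the hybrid format 34/70 = 48.6% → the hybrid format
Media: the skills-based format 96/168 = 57.1%, the hybrid format 3/5 = 60.0% → the hybrid format
Overall: the skills-based format 124/246 = 50.4%, the hybrid format 90/209 = 43.1% → the skills-based format
The hybrid format wins each industry group but the skills-based format wins overall — the comparison reverses. The hybrid format's applications skew toward retail, which has a lower base rate.

No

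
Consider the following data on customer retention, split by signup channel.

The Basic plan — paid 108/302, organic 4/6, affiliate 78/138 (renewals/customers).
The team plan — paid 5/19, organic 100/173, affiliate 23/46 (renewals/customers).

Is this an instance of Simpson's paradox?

Paid: the Basic plan 108/302 = 35.8%, the team plan 5/19 = 26.3% → the Basic plan
Organic: the Basic plan 4/6 = 66.7%, the team plan 100/173 = 57.8% → the Basic plan
Affiliate: the Basic plan 78/138 = 56.5%, the team plan 23/46 = 50.0% → the Basic plan
Overall: the Basic plan 190/446 = 42.6%, the team plan 128/238 = 53.8% → the team plan
The Basic plan wins each signup group but the team plan wins overall — the comparison reverses. The Basic plan's customers skew toward paid, which has a lower base rate.

Yes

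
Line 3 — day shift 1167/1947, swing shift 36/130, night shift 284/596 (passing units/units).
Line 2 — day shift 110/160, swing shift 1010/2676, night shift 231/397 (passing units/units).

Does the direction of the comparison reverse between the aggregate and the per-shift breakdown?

Day shift: Line 3 1167/1947 = 59.9%, Line 2 110/160 = 68.8% → Line 2
Swing shift: Line 3 36/130 = 27.7%, Line 2 1010/2676 = 37.7% → Line 2
Night shift: Line 3 284/596 = 47.7%, Line 2 231/397 = 58.2% → Line 2
Overall: Line 3 1487/2673 = 55.6%, Line 2 1351/3233 = 41.8% → Line 3
Line 2 wins each shift group but Line 3 wins overall — the comparison reverses. Line 2's units skew toward swing shift, which has a lower base rate.

Yes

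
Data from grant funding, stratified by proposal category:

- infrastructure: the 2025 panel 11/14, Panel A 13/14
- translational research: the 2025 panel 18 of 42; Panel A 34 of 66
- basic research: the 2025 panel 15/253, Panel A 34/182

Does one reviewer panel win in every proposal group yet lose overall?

Infrastructure: the 2025 panel 11/14 = 78.6%, Panel A 13/14 = 92.9% → Panel A
Translational research: the 2025 panel 18/42 = 42.9%, Panel A 34/66 = 51.5% → Panel A
Basic research: the 2025 panel 15/253 = 5.9%, Panel A 34/182 = 18.7% → Panel A
Overall: the 2025 panel 44/309 = 14.2%, Panel A 81/262 = 30.9% → Panel A
Panel A wins overall and in every proposal group — no reversal.

No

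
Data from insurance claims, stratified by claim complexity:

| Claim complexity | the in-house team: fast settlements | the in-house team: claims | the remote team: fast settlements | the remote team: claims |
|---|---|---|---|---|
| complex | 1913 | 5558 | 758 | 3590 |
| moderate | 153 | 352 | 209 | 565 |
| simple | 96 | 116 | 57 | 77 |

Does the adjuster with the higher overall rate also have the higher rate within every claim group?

Complex: the in-house team 1913/5558 = 34.4%, the remote team 758/3590 = 21.1% → the in-house team
Moderate: the in-house team 153/352 = 43.5%, the remote team 209/565 = 37.0% → the in-house team
Simple: the in-house team 96/116 = 82.8%, the remote team 57/77 = 74.0% → the in-house team
Overall: the in-house team 2162/6026 = 35.9%, the remote team 1024/4232 = 24.2% → the in-house team
The in-house team wins overall and in every claim group — no reversal.

Yes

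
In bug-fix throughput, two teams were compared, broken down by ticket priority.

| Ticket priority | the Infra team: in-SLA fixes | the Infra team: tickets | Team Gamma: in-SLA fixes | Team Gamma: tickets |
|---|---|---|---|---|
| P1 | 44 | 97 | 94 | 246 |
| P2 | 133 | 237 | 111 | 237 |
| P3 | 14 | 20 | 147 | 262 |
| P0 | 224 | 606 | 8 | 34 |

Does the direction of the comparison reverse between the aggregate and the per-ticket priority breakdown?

Yes

P1: the Infra team 44/97 = 45.4%, Team Gamma 94/246 = 38.2% → the Infra team
P2: the Infra team 133/237 = 56.1%, Team Gamma 111/237 = 46.8% → the Infra team
P3: the Infra team 14/20 = 70.0%, Team Gamma 147/262 = 56.1% → the Infra team
P0: the Infra team 224/606 = 37.0%, Team Gamma 8/34 = 23.5% → the Infra team
Overall: the Infra team 415/960 = 43.2%, Team Gamma 360/779 = 46.2% → Team Gamma
The Infra team wins each ticket group but Team Gamma wins overall — the comparison reverses. The Infra team's tickets skew toward P0, which has a lower base rate.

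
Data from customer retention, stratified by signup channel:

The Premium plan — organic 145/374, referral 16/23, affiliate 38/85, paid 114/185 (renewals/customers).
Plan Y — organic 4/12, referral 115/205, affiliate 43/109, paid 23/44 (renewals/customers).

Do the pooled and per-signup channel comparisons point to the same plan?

Organic: the Premium plan 145/374 = 38.8%, Plan Y 4/12 = 33.3% → the Premium plan
Referral: the Premium plan 16/23 = 69.6%, Plan Y 115/205 = 56.1% → the Premium plan
Affiliate: the Premium plan 38/85 = 44.7%, Plan Y 43/109 = 39.4% → the Premium plan
Paid: the Premium plan 114/185 = 61.6%, Plan Y 23/44 = 52.3% → the Premium plan
Overall: the Premium plan 313/667 = 46.9%, Plan Y 185/370 = 50.0% → Plan Y
The Premium plan wins each signup group but Plan Y wins overall — the comparison reverses. The Premium plan's customers skew toward organic, which has a lower base rate.

No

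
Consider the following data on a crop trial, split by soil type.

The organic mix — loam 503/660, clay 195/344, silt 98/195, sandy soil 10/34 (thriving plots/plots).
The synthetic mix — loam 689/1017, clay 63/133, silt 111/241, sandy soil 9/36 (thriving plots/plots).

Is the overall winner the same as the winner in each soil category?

Yes

Loam: the organic mix 503/660 = 76.2%, the synthetic mix 689/1017 = 67.7% → the organic mix
Clay: the organic mix 195/344 = 56.7%, the synthetic mix 63/133 = 47.4% → the organic mix
Silt: the organic mix 98/195 = 50.3%, the synthetic mix 111/241 = 46.1% → the organic mix
Sandy soil: the organic mix 10/34 = 29.4%, the synthetic mix 9/36 = 25.0% → the organic mix
Overall: the organic mix 806/1233 = 65.4%, the synthetic mix 872/1427 = 61.1% → the organic mix
The organic mix wins overall and in every soil group — no reversal.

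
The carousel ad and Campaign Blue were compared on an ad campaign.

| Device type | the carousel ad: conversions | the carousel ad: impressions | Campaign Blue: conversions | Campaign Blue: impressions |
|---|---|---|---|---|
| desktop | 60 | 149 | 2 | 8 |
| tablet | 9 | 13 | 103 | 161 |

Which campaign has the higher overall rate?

Campaign Blue

Desktop: the carousel ad 60/149 = 40.3%, Campaign Blue 2/8 = 25.0% → the carousel ad
Tablet: the carousel ad 9/13 = 69.2%, Campaign Blue 103/161 = 64.0% → the carousel ad
Overall: the carousel ad 69/162 = 42.6%, Campaign Blue 105/169 = 62.1% → Campaign Blue
(The carousel ad wins every device group but Campaign Blue wins overall — the carousel ad's impressions skew toward the low-rate desktop group.)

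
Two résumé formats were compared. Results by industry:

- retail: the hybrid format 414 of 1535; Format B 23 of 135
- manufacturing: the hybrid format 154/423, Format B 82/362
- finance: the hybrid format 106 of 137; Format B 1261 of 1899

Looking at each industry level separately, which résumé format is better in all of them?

the hybrid format

Retail: the hybrid format 414/1535 = 27.0%, Format B 23/135 = 17.0% → the hybrid format
Manufacturing: the hybrid format 154/423 = 36.4%, Format B 82/362 = 22.7% → the hybrid format
Finance: the hybrid format 106/137 = 77.4%, Format B 1261/1899 = 66.4% → the hybrid format
The hybrid format has the higher rate in all 3 groups.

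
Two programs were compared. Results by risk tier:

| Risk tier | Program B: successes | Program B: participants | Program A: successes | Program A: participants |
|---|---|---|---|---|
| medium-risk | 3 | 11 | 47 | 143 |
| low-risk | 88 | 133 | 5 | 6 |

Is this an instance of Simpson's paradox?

Medium-risk: Program B 3/11 = 27.3%, Program A 47/143 = 32.9% → Program A
Low-risk: Program B 88/133 = 66.2%, Program A 5/6 = 83.3% → Program A
Overall: Program B 91/144 = 63.2%, Program A 52/149 = 34.9% → Program B
Program A wins each risk group but Program B wins overall — the comparison reverses. Program A's participants skew toward medium-risk, which has a lower base rate.

Yes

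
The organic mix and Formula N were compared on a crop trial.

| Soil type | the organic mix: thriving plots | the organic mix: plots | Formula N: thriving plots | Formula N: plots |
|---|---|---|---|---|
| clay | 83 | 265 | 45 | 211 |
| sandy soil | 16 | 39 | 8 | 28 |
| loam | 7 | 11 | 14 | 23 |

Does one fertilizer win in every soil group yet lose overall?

Clay: the organic mix 83/265 = 31.3%, Formula N 45/211 = 21.3% → the organic mix
Sandy soil: the organic mix 16/39 = 41.0%, Formula N 8/28 = 28.6% → the organic mix
Loam: the organic mix 7/11 = 63.6%, Formula N 14/23 = 60.9% → the organic mix
Overall: the organic mix 106/315 = 33.7%, Formula N 67/262 = 25.6% → the organic mix
The organic mix wins overall and in every soil group — no reversal.

No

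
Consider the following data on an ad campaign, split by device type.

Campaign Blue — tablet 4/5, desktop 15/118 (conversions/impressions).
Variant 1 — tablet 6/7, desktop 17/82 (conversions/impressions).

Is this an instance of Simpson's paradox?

No

Tablet: Campaign Blue 4/5 = 80.0%, Variant 1 6/7 = 85.7% → Variant 1
Desktop: Campaign Blue 15/118 = 12.7%, Variant 1 17/82 = 20.7% → Variant 1
Overall: Campaign Blue 19/123 = 15.4%, Variant 1 23/89 = 25.8% → Variant 1
Variant 1 wins overall and in every device group — no reversal.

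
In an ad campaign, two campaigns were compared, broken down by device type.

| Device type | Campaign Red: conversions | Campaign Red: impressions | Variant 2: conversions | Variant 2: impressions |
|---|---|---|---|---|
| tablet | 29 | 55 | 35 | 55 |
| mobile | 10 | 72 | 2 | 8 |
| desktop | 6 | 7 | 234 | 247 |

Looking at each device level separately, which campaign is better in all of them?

Variant 2

Tablet: Campaign Red 29/55 = 52.7%, Variant 2 35/55 = 63.6% → Variant 2
Mobile: Campaign Red 10/72 = 13.9%, Variant 2 2/8 = 25.0% → Variant 2
Desktop: Campaign Red 6/7 = 85.7%, Variant 2 234/247 = 94.7% → Variant 2
Variant 2 has the higher rate in all 3 groups.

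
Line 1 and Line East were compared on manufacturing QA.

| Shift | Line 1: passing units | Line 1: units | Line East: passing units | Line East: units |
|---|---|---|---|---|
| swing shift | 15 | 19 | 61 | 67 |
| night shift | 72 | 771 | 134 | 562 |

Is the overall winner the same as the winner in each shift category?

Swing shift: Line 1 15/19 = 78.9%, Line East 61/67 = 91.0% → Line East
Night shift: Line 1 72/771 = 9.3%, Line East 134/562 = 23.8% → Line East
Overall: Line 1 87/790 = 11.0%, Line East 195/629 = 31.0% → Line East
Line East wins overall and in every shift group — no reversal.

Yes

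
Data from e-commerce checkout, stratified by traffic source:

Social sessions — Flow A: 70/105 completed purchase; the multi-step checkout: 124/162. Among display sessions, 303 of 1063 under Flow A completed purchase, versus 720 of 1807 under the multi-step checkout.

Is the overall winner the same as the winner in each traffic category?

Social: Flow A 70/105 = 66.7%, the multi-step checkout 124/162 = 76.5% → the multi-step checkout
Display: Flow A 303/1063 = 28.5%, the multi-step checkout 720/1807 = 39.8% → the multi-step checkout
Overall: Flow A 373/1168 = 31.9%, the multi-step checkout 844/1969 = 42.9% → the multi-step checkout
The multi-step checkout wins overall and in every traffic group — no reversal.

Yes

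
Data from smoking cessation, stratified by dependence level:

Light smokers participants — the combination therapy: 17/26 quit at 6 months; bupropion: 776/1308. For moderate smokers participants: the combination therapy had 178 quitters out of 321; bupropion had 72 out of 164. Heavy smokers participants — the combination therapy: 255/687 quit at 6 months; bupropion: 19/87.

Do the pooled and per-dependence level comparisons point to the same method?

Light smokers: the combination therapy 17/26 = 65.4%, bupropion 776/1308 = 59.3% → the combination therapy
Moderate smokers: the combination therapy 178/321 = 55.5%, bupropion 72/164 = 43.9% → the combination therapy
Heavy smokers: the combination therapy 255/687 = 37.1%, bupropion 19/87 = 21.8% → the combination therapy
Overall: the combination therapy 450/1034 = 43.5%, bupropion 867/1559 = 55.6% → bupropion
The combination therapy wins each dependence group but bupropion wins overall — the comparison reverses. The combination therapy's participants skew toward heavy smokers, which has a lower base rate.

No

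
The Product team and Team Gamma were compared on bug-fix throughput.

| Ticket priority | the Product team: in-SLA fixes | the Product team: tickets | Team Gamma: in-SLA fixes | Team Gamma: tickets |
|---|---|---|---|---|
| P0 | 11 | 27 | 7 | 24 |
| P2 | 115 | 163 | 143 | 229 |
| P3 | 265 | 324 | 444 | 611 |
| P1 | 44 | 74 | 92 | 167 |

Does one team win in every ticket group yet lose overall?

No

P0: the Product team 11/27 = 40.7%, Team Gamma 7/24 = 29.2% → the Product team
P2: the Product team 115/163 = 70.6%, Team Gamma 143/229 = 62.4% → the Product team
P3: the Product team 265/324 = 81.8%, Team Gamma 444/611 = 72.7% → the Product team
P1: the Product team 44/74 = 59.5%, Team Gamma 92/167 = 55.1% → the Product team
Overall: the Product team 435/588 = 74.0%, Team Gamma 686/1031 = 66.5% → the Product team
The Product team wins overall and in every ticket group — no reversal.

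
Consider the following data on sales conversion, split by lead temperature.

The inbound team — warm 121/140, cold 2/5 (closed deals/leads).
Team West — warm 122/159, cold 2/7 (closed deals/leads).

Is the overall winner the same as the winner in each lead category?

Warm: the inbound team 121/140 = 86.4%, Team West 122/159 = 76.7% → the inbound team
Cold: the inbound team 2/5 = 40.0%, Team West 2/7 = 28.6% → the inbound team
Overall: the inbound team 123/145 = 84.8%, Team West 124/166 = 74.7% → the inbound team
The inbound team wins overall and in every lead group — no reversal.

Yes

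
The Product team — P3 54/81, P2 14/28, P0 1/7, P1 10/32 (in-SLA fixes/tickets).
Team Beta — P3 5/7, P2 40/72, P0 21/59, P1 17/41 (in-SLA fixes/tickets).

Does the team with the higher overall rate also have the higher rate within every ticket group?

P3: the Product team 54/81 = 66.7%, Team Beta 5/7 = 71.4% → Team Beta
P2: the Product team 14/28 = 50.0%, Team Beta 40/72 = 55.6% → Team Beta
P0: the Product team 1/7 = 14.3%, Team Beta 21/59 = 35.6% → Team Beta
P1: the Product team 10/32 = 31.2%, Team Beta 17/41 = 41.5% → Team Beta
Overall: the Product team 79/148 = 53.4%, Team Beta 83/179 = 46.4% → the Product team
Team Beta wins each ticket group but the Product team wins overall — the comparison reverses. Team Beta's tickets skew toward P0, which has a lower base rate.

No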